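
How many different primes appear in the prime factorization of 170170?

6

170170 = 2 · 85085
85085 = 5 · 17017
17017 = 7 · 2431
2431 = 11 · 221
221 = 13 · 17
170170 = 2 · 5 · 7 · 11 · 13 · 17, which has 6 distinct prime factors.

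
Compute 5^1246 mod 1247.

5^1 ≡ 5 (mod 1247)
5^2 ≡ 5^2 = 25 ≡ 25 (mod 1247)
5^4 ≡ 25^2 = 625 ≡ 625 (mod 1247)
5^8 ≡ 625^2 = 390625 ≡ 314 (mod 1247)
5^16 ≡ 314^2 = 98596 ≡ 83 (mod 1247)
5^32 ≡ 83^2 = 6889 ≡ 654 (mod 1247)
5^64 ≡ 654^2 = 427716 ≡ 1242 (mod 1247)
5^128 ≡ 1242^2 = 1542564 ≡ 25 (mod 1247)
5^256 ≡ 25^2 = 625 ≡ 625 (mod 1247)
5^512 ≡ 625^2 = 390625 ≡ 314 (mod 1247)
5^1024 ≡ 314^2 = 98596 ≡ 83 (mod 1247)
1246 = 1024 + 128 + 64 + 16 + 8 + 4 + 2 in binary powers of 2.
So 5^1246 ≡ 83 · 25 · 1242 · 83 · 314 · 625 · 25 ≡ 436 (mod 1247).
Since 436 ≠ 1, base 5 is a Fermat witness: 1247 is composite.

436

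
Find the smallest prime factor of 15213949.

15213949 is odd.
Digit sum 34, not divisible by 3.
Ends in 9: not divisible by 5.
7: 15213949 = 7·2173421 + 2
11: 15213949 = 11·1383086 + 3
13: 15213949 = 13·1170303 + 10
17: 15213949 = 17·894938 + 3
19: 15213949 = 19·800734 + 3
23: 15213949 = 23·661476 + 1
29: 15213949 = 29·524618 + 27
31: 15213949 = 31·490772 + 17
37: 15213949 = 37·411187 + 30
41: 15213949 = 41·371071 + 38
43: 15213949 = 43·353812 + 33
47: 15213949 = 47·323701 + 2
53: 15213949 = 53·287055 + 34
59: 15213949 = 59·257863 + 32
61: 15213949 = 61·249409

61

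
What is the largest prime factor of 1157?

89

1157 = 13 · 89
89 is prime.
So 1157 = 13 · 89; the largest prime factor is 89.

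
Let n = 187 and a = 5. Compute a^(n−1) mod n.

60

5^1 ≡ 5 (mod 187)
5^2 ≡ 5^2 = 25 ≡ 25 (mod 187)
5^4 ≡ 25^2 = 625 ≡ 64 (mod 187)
5^8 ≡ 64^2 = 4096 ≡ 169 (mod 187)
5^16 ≡ 169^2 = 28561 ≡ 137 (mod 187)
5^32 ≡ 137^2 = 18769 ≡ 69 (mod 187)
5^64 ≡ 69^2 = 4761 ≡ 86 (mod 187)
5^128 ≡ 86^2 = 7396 ≡ 103 (mod 187)
186 = 128 + 32 + 16 + 8 + 2 in binary powers of 2.
So 5^186 ≡ 103 · 69 · 137 · 169 · 25 ≡ 60 (mod 187).
Since 60 ≠ 1, base 5 is a Fermat witness: 187 is composite.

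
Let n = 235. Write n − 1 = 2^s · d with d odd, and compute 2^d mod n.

192

235 − 1 = 234 = 2^1 · 117, so d = 117.
2^1 ≡ 2 (mod 235)
2^2 ≡ 2^2 = 4 ≡ 4 (mod 235)
2^4 ≡ 4^2 = 16 ≡ 16 (mod 235)
2^8 ≡ 16^2 = 256 ≡ 21 (mod 235)
2^16 ≡ 21^2 = 441 ≡ 206 (mod 235)
2^32 ≡ 206^2 = 42436 ≡ 136 (mod 235)
2^64 ≡ 136^2 = 18496 ≡ 166 (mod 235)
117 = 64 + 32 + 16 + 4 + 1 in binary powers of 2.
So 2^117 ≡ 166 · 136 · 206 · 16 · 2 ≡ 192 (mod 235).
Squaring chain: 192; never reaches −1, so base 2 is a Miller–Rabin witness that 235 is composite.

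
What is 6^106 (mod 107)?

1

6^1 ≡ 6 (mod 107)
6^2 ≡ 6^2 = 36 ≡ 36 (mod 107)
6^4 ≡ 36^2 = 1296 ≡ 12 (mod 107)
6^8 ≡ 12^2 = 144 ≡ 37 (mod 107)
6^16 ≡ 37^2 = 1369 ≡ 85 (mod 107)
6^32 ≡ 85^2 = 7225 ≡ 56 (mod 107)
6^64 ≡ 56^2 = 3136 ≡ 33 (mod 107)
106 = 64 + 32 + 8 + 2 in binary powers of 2.
So 6^106 ≡ 33 · 56 · 37 · 36 ≡ 1 (mod 107).
Since the result is 1, base 6 gives no evidence that 107 is composite.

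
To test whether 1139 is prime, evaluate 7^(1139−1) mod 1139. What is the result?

236

7^1 ≡ 7 (mod 1139)
7^2 ≡ 7^2 = 49 ≡ 49 (mod 1139)
7^4 ≡ 49^2 = 2401 ≡ 123 (mod 1139)
7^8 ≡ 123^2 = 15129 ≡ 322 (mod 1139)
7^16 ≡ 322^2 = 103684 ≡ 35 (mod 1139)
7^32 ≡ 35^2 = 1225 ≡ 86 (mod 1139)
7^64 ≡ 86^2 = 7396 ≡ 562 (mod 1139)
7^128 ≡ 562^2 = 315844 ≡ 341 (mod 1139)
7^256 ≡ 341^2 = 116281 ≡ 103 (mod 1139)
7^512 ≡ 103^2 = 10609 ≡ 358 (mod 1139)
7^1024 ≡ 358^2 = 128164 ≡ 596 (mod 1139)
1138 = 1024 + 64 + 32 + 16 + 2 in binary powers of 2.
So 7^1138 ≡ 596 · 562 · 86 · 35 · 49 ≡ 236 (mod 1139).
Since 236 ≠ 1, base 7 is a Fermat witness: 1139 is composite.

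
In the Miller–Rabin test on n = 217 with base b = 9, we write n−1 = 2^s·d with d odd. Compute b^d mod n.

217 − 1 = 216 = 2^3 · 27, so d = 27.
9^1 ≡ 9 (mod 217)
9^2 ≡ 9^2 = 81 ≡ 81 (mod 217)
9^4 ≡ 81^2 = 6561 ≡ 51 (mod 217)
9^8 ≡ 51^2 = 2601 ≡ 214 (mod 217)
9^16 ≡ 214^2 = 45796 ≡ 9 (mod 217)
27 = 16 + 8 + 2 + 1 in binary powers of 2.
So 9^27 ≡ 9 · 214 · 81 · 9 ≡ 64 (mod 217).
Squaring chain: 64 → 190 → 78; never reaches −1, so base 9 is a Miller–Rabin witness that 217 is composite.

64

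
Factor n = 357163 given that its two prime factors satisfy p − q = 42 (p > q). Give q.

577

Since p = q + 42, we have 357163 = q(q + 42), so q² + 42q − 357163 = 0.
Discriminant: 42² + 4·357163 = 1764 + 1428652 = 1430416; √1430416 = 1196.
q = (−42 + 1196)/2 = 577, and p = q + 42 = 619.
Check: 577 · 619 = 357163.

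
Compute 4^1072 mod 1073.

4^1 ≡ 4 (mod 1073)
4^2 ≡ 4^2 = 16 ≡ 16 (mod 1073)
4^4 ≡ 16^2 = 256 ≡ 256 (mod 1073)
4^8 ≡ 256^2 = 65536 ≡ 83 (mod 1073)
4^16 ≡ 83^2 = 6889 ≡ 451 (mod 1073)
4^32 ≡ 451^2 = 203401 ≡ 604 (mod 1073)
4^64 ≡ 604^2 = 364816 ≡ 1069 (mod 1073)
4^128 ≡ 1069^2 = 1142761 ≡ 16 (mod 1073)
4^256 ≡ 16^2 = 256 ≡ 256 (mod 1073)
4^512 ≡ 256^2 = 65536 ≡ 83 (mod 1073)
4^1024 ≡ 83^2 = 6889 ≡ 451 (mod 1073)
1072 = 1024 + 32 + 16 in binary powers of 2.
So 4^1072 ≡ 451 · 604 · 451 ≡ 1069 (mod 1073).
Since 1069 ≠ 1, base 4 is a Fermat witness: 1073 is composite.

1069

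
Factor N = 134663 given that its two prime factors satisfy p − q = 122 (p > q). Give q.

311

Since p = q + 122, we have 134663 = q(q + 122), so q² + 122q − 134663 = 0.
Discriminant: 122² + 4·134663 = 14884 + 538652 = 553536; √553536 = 744.
q = (−122 + 744)/2 = 311, and p = q + 122 = 433.
Check: 311 · 433 = 134663.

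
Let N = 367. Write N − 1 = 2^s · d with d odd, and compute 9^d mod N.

1

367 − 1 = 366 = 2^1 · 183, so d = 183.
9^1 ≡ 9 (mod 367)
9^2 ≡ 9^2 = 81 ≡ 81 (mod 367)
9^4 ≡ 81^2 = 6561 ≡ 322 (mod 367)
9^8 ≡ 322^2 = 103684 ≡ 190 (mod 367)
9^16 ≡ 190^2 = 36100 ≡ 134 (mod 367)
9^32 ≡ 134^2 = 17956 ≡ 340 (mod 367)
9^64 ≡ 340^2 = 115600 ≡ 362 (mod 367)
9^128 ≡ 362^2 = 131044 ≡ 25 (mod 367)
183 = 128 + 32 + 16 + 4 + 2 + 1 in binary powers of 2.
So 9^183 ≡ 25 · 340 · 134 · 322 · 81 · 9 ≡ 1 (mod 367).
Since 9^d ≡ 1 (mod 367), base 9 does not prove 367 composite.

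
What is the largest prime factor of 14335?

14335 = 5 · 2867
2867 = 47 · 61
61 is prime.
So 14335 = 5 · 47 · 61; the largest prime factor is 61.

61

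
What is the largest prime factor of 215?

43

215 = 5 · 43
43 is prime.
So 215 = 5 · 43; the largest prime factor is 43.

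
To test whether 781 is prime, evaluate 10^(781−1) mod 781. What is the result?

10^1 ≡ 10 (mod 781)
10^2 ≡ 10^2 = 100 ≡ 100 (mod 781)
10^4 ≡ 100^2 = 10000 ≡ 628 (mod 781)
10^8 ≡ 628^2 = 394384 ≡ 760 (mod 781)
10^16 ≡ 760^2 = 577600 ≡ 441 (mod 781)
10^32 ≡ 441^2 = 194481 ≡ 12 (mod 781)
10^64 ≡ 12^2 = 144 ≡ 144 (mod 781)
10^128 ≡ 144^2 = 20736 ≡ 430 (mod 781)
10^256 ≡ 430^2 = 184900 ≡ 584 (mod 781)
10^512 ≡ 584^2 = 341056 ≡ 540 (mod 781)
780 = 512 + 256 + 8 + 4 in binary powers of 2.
So 10^780 ≡ 540 · 584 · 760 · 628 ≡ 243 (mod 781).
Since 243 ≠ 1, base 10 is a Fermat witness: 781 is composite.

243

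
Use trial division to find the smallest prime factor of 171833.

171833 is odd.
Digit sum 23, not divisible by 3.
Ends in 3: not divisible by 5.
7: 171833 = 7·24547 + 4
11: 171833 = 11·15621 + 2
13: 171833 = 13·13217 + 12
17: 171833 = 17·10107 + 14
19: 171833 = 19·9043 + 16
23: 171833 = 23·7471

23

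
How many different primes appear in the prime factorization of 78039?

78039 = 3^2 · 8671
8671 = 13 · 667
667 = 23 · 29
78039 = 3^2 · 13 · 23 · 29, which has 4 distinct prime factors.

4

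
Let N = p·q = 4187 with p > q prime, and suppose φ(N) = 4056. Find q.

53

φ(n) = (p−1)(q−1) = n − (p+q) + 1, so p + q = 4187 − 4056 + 1 = 132.
p and q are the roots of t² − 132t + 4187 = 0.
Discriminant: 132² − 4·4187 = 17424 − 16748 = 676; √676 = 26.
q = (132 − 26)/2 = 53, p = (132 + 26)/2 = 79.
Check: 53 · 79 = 4187.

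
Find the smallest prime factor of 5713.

5713 is odd.
Digit sum 16, not divisible by 3.
Ends in 3: not divisible by 5.
7: 5713 = 7·816 + 1
11: 5713 = 11·519 + 4
13: 5713 = 13·439 + 6
17: 5713 = 17·336 + 1
19: 5713 = 19·300 + 13
23: 5713 = 23·248 + 9
29: 5713 = 29·197

29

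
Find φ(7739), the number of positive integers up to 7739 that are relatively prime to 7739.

Factor: 7739 = 71 · 109.
φ(7739) = (71−1) · (109−1) = 70 · 108 = 7560.

7560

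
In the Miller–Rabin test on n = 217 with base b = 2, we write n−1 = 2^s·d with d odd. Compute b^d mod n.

190

217 − 1 = 216 = 2^3 · 27, so d = 27.
2^1 ≡ 2 (mod 217)
2^2 ≡ 2^2 = 4 ≡ 4 (mod 217)
2^4 ≡ 4^2 = 16 ≡ 16 (mod 217)
2^8 ≡ 16^2 = 256 ≡ 39 (mod 217)
2^16 ≡ 39^2 = 1521 ≡ 2 (mod 217)
27 = 16 + 8 + 2 + 1 in binary powers of 2.
So 2^27 ≡ 2 · 39 · 4 · 2 ≡ 190 (mod 217).
Squaring chain: 190 → 78 → 8; never reaches −1, so base 2 is a Miller–Rabin witness that 217 is composite.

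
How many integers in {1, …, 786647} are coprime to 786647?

Factor: 786647 = 59 · 67 · 199.
φ(786647) = (59−1) · (67−1) · (199−1) = 58 · 66 · 198 = 757944.

757944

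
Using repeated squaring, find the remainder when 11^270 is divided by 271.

11^1 ≡ 11 (mod 271)
11^2 ≡ 11^2 = 121 ≡ 121 (mod 271)
11^4 ≡ 121^2 = 14641 ≡ 7 (mod 271)
11^8 ≡ 7^2 = 49 ≡ 49 (mod 271)
11^16 ≡ 49^2 = 2401 ≡ 233 (mod 271)
11^32 ≡ 233^2 = 54289 ≡ 89 (mod 271)
11^64 ≡ 89^2 = 7921 ≡ 62 (mod 271)
11^128 ≡ 62^2 = 3844 ≡ 50 (mod 271)
11^256 ≡ 50^2 = 2500 ≡ 61 (mod 271)
270 = 256 + 8 + 4 + 2 in binary powers of 2.
So 11^270 ≡ 61 · 49 · 7 · 121 ≡ 1 (mod 271).
Since the result is 1, base 11 gives no evidence that 271 is composite.

1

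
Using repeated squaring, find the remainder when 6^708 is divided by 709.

6^1 ≡ 6 (mod 709)
6^2 ≡ 6^2 = 36 ≡ 36 (mod 709)
6^4 ≡ 36^2 = 1296 ≡ 587 (mod 709)
6^8 ≡ 587^2 = 344569 ≡ 704 (mod 709)
6^16 ≡ 704^2 = 495616 ≡ 25 (mod 709)
6^32 ≡ 25^2 = 625 ≡ 625 (mod 709)
6^64 ≡ 625^2 = 390625 ≡ 675 (mod 709)
6^128 ≡ 675^2 = 455625 ≡ 447 (mod 709)
6^256 ≡ 447^2 = 199809 ≡ 580 (mod 709)
6^512 ≡ 580^2 = 336400 ≡ 334 (mod 709)
708 = 512 + 128 + 64 + 4 in binary powers of 2.
So 6^708 ≡ 334 · 447 · 675 · 587 ≡ 1 (mod 709).
Since the result is 1, base 6 gives no evidence that 709 is composite.

1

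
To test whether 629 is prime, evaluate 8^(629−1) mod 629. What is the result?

8^1 ≡ 8 (mod 629)
8^2 ≡ 8^2 = 64 ≡ 64 (mod 629)
8^4 ≡ 64^2 = 4096 ≡ 322 (mod 629)
8^8 ≡ 322^2 = 103684 ≡ 528 (mod 629)
8^16 ≡ 528^2 = 278784 ≡ 137 (mod 629)
8^32 ≡ 137^2 = 18769 ≡ 528 (mod 629)
8^64 ≡ 528^2 = 278784 ≡ 137 (mod 629)
8^128 ≡ 137^2 = 18769 ≡ 528 (mod 629)
8^256 ≡ 528^2 = 278784 ≡ 137 (mod 629)
8^512 ≡ 137^2 = 18769 ≡ 528 (mod 629)
628 = 512 + 64 + 32 + 16 + 4 in binary powers of 2.
So 8^628 ≡ 528 · 137 · 528 · 137 · 322 ≡ 322 (mod 629).
Since 322 ≠ 1, base 8 is a Fermat witness: 629 is composite.

322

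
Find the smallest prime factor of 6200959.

59

6200959 is odd.
Digit sum 31, not divisible by 3.
Ends in 9: not divisible by 5.
7: 6200959 = 7·885851 + 2
11: 6200959 = 11·563723 + 6
13: 6200959 = 13·476996 + 11
17: 6200959 = 17·364762 + 5
19: 6200959 = 19·326366 + 5
23: 6200959 = 23·269606 + 21
29: 6200959 = 29·213826 + 5
31: 6200959 = 31·200030 + 29
37: 6200959 = 37·167593 + 18
41: 6200959 = 41·151242 + 37
43: 6200959 = 43·144208 + 15
47: 6200959 = 47·131935 + 14
53: 6200959 = 53·116999 + 12
59: 6200959 = 59·105101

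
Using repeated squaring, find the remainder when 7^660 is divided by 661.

7^1 ≡ 7 (mod 661)
7^2 ≡ 7^2 = 49 ≡ 49 (mod 661)
7^4 ≡ 49^2 = 2401 ≡ 418 (mod 661)
7^8 ≡ 418^2 = 174724 ≡ 220 (mod 661)
7^16 ≡ 220^2 = 48400 ≡ 147 (mod 661)
7^32 ≡ 147^2 = 21609 ≡ 457 (mod 661)
7^64 ≡ 457^2 = 208849 ≡ 634 (mod 661)
7^128 ≡ 634^2 = 401956 ≡ 68 (mod 661)
7^256 ≡ 68^2 = 4624 ≡ 658 (mod 661)
7^512 ≡ 658^2 = 432964 ≡ 9 (mod 661)
660 = 512 + 128 + 16 + 4 in binary powers of 2.
So 7^660 ≡ 9 · 68 · 147 · 418 ≡ 1 (mod 661).
Since the result is 1, base 7 gives no evidence that 661 is composite.

1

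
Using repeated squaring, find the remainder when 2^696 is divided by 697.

18

2^1 ≡ 2 (mod 697)
2^2 ≡ 2^2 = 4 ≡ 4 (mod 697)
2^4 ≡ 4^2 = 16 ≡ 16 (mod 697)
2^8 ≡ 16^2 = 256 ≡ 256 (mod 697)
2^16 ≡ 256^2 = 65536 ≡ 18 (mod 697)
2^32 ≡ 18^2 = 324 ≡ 324 (mod 697)
2^64 ≡ 324^2 = 104976 ≡ 426 (mod 697)
2^128 ≡ 426^2 = 181476 ≡ 256 (mod 697)
2^256 ≡ 256^2 = 65536 ≡ 18 (mod 697)
2^512 ≡ 18^2 = 324 ≡ 324 (mod 697)
696 = 512 + 128 + 32 + 16 + 8 in binary powers of 2.
So 2^696 ≡ 324 · 256 · 324 · 18 · 256 ≡ 18 (mod 697).
Since 18 ≠ 1, base 2 is a Fermat witness: 697 is composite.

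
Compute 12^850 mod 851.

164

12^1 ≡ 12 (mod 851)
12^2 ≡ 12^2 = 144 ≡ 144 (mod 851)
12^4 ≡ 144^2 = 20736 ≡ 312 (mod 851)
12^8 ≡ 312^2 = 97344 ≡ 330 (mod 851)
12^16 ≡ 330^2 = 108900 ≡ 823 (mod 851)
12^32 ≡ 823^2 = 677329 ≡ 784 (mod 851)
12^64 ≡ 784^2 = 614656 ≡ 234 (mod 851)
12^128 ≡ 234^2 = 54756 ≡ 292 (mod 851)
12^256 ≡ 292^2 = 85264 ≡ 164 (mod 851)
12^512 ≡ 164^2 = 26896 ≡ 515 (mod 851)
850 = 512 + 256 + 64 + 16 + 2 in binary powers of 2.
So 12^850 ≡ 515 · 164 · 234 · 823 · 144 ≡ 164 (mod 851).
Since 164 ≠ 1, base 12 is a Fermat witness: 851 is composite.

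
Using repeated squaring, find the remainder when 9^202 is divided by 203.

16

9^1 ≡ 9 (mod 203)
9^2 ≡ 9^2 = 81 ≡ 81 (mod 203)
9^4 ≡ 81^2 = 6561 ≡ 65 (mod 203)
9^8 ≡ 65^2 = 4225 ≡ 165 (mod 203)
9^16 ≡ 165^2 = 27225 ≡ 23 (mod 203)
9^32 ≡ 23^2 = 529 ≡ 123 (mod 203)
9^64 ≡ 123^2 = 15129 ≡ 107 (mod 203)
9^128 ≡ 107^2 = 11449 ≡ 81 (mod 203)
202 = 128 + 64 + 8 + 2 in binary powers of 2.
So 9^202 ≡ 81 · 107 · 165 · 81 ≡ 16 (mod 203).
Since 16 ≠ 1, base 9 is a Fermat witness: 203 is composite.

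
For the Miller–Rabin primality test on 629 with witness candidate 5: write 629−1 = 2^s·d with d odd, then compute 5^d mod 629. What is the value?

309

629 − 1 = 628 = 2^2 · 157, so d = 157.
5^1 ≡ 5 (mod 629)
5^2 ≡ 5^2 = 25 ≡ 25 (mod 629)
5^4 ≡ 25^2 = 625 ≡ 625 (mod 629)
5^8 ≡ 625^2 = 390625 ≡ 16 (mod 629)
5^16 ≡ 16^2 = 256 ≡ 256 (mod 629)
5^32 ≡ 256^2 = 65536 ≡ 120 (mod 629)
5^64 ≡ 120^2 = 14400 ≡ 562 (mod 629)
5^128 ≡ 562^2 = 315844 ≡ 86 (mod 629)
157 = 128 + 16 + 8 + 4 + 1 in binary powers of 2.
So 5^157 ≡ 86 · 256 · 16 · 625 · 5 ≡ 309 (mod 629).
Squaring chain: 309 → 502; never reaches −1, so base 5 is a Miller–Rabin witness that 629 is composite.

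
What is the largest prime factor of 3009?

59

3009 = 3 · 1003
1003 = 17 · 59
59 is prime.
So 3009 = 3 · 17 · 59; the largest prime factor is 59.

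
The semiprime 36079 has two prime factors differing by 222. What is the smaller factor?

Since p = q + 222, we have 36079 = q(q + 222), so q² + 222q − 36079 = 0.
Discriminant: 222² + 4·36079 = 49284 + 144316 = 193600; √193600 = 440.
q = (−222 + 440)/2 = 109, and p = q + 222 = 331.
Check: 109 · 331 = 36079.

109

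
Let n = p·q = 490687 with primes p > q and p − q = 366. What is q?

Since p = q + 366, we have 490687 = q(q + 366), so q² + 366q − 490687 = 0.
Discriminant: 366² + 4·490687 = 133956 + 1962748 = 2096704; √2096704 = 1448.
q = (−366 + 1448)/2 = 541, and p = q + 366 = 907.
Check: 541 · 907 = 490687.

541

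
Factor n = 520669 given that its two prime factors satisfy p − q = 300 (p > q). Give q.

Since p = q + 300, we have 520669 = q(q + 300), so q² + 300q − 520669 = 0.
Discriminant: 300² + 4·520669 = 90000 + 2082676 = 2172676; √2172676 = 1474.
q = (−300 + 1474)/2 = 587, and p = q + 300 = 887.
Check: 587 · 887 = 520669.

587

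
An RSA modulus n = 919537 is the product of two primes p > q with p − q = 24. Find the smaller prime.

947

Since p = q + 24, we have 919537 = q(q + 24), so q² + 24q − 919537 = 0.
Discriminant: 24² + 4·919537 = 576 + 3678148 = 3678724; √3678724 = 1918.
q = (−24 + 1918)/2 = 947, and p = q + 24 = 971.
Check: 947 · 971 = 919537.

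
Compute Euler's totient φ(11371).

Factor: 11371 = 83 · 137.
φ(11371) = (83−1) · (137−1) = 82 · 136 = 11152.

11152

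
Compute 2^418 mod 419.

1

2^1 ≡ 2 (mod 419)
2^2 ≡ 2^2 = 4 ≡ 4 (mod 419)
2^4 ≡ 4^2 = 16 ≡ 16 (mod 419)
2^8 ≡ 16^2 = 256 ≡ 256 (mod 419)
2^16 ≡ 256^2 = 65536 ≡ 172 (mod 419)
2^32 ≡ 172^2 = 29584 ≡ 254 (mod 419)
2^64 ≡ 254^2 = 64516 ≡ 409 (mod 419)
2^128 ≡ 409^2 = 167281 ≡ 100 (mod 419)
2^256 ≡ 100^2 = 10000 ≡ 363 (mod 419)
418 = 256 + 128 + 32 + 2 in binary powers of 2.
So 2^418 ≡ 363 · 100 · 254 · 4 ≡ 1 (mod 419).
Since the result is 1, base 2 gives no evidence that 419 is composite.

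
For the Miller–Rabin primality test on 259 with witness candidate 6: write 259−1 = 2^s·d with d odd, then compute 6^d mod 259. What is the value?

6

259 − 1 = 258 = 2^1 · 129, so d = 129.
6^1 ≡ 6 (mod 259)
6^2 ≡ 6^2 = 36 ≡ 36 (mod 259)
6^4 ≡ 36^2 = 1296 ≡ 1 (mod 259)
6^8 ≡ 1^2 = 1 ≡ 1 (mod 259)
6^16 ≡ 1^2 = 1 ≡ 1 (mod 259)
6^32 ≡ 1^2 = 1 ≡ 1 (mod 259)
6^64 ≡ 1^2 = 1 ≡ 1 (mod 259)
6^128 ≡ 1^2 = 1 ≡ 1 (mod 259)
129 = 128 + 1 in binary powers of 2.
So 6^129 ≡ 1 · 6 ≡ 6 (mod 259).
Squaring chain: 6; never reaches −1, so base 6 is a Miller–Rabin witness that 259 is composite.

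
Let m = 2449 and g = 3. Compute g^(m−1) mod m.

283

3^1 ≡ 3 (mod 2449)
3^2 ≡ 3^2 = 9 ≡ 9 (mod 2449)
3^4 ≡ 9^2 = 81 ≡ 81 (mod 2449)
3^8 ≡ 81^2 = 6561 ≡ 1663 (mod 2449)
3^16 ≡ 1663^2 = 2765569 ≡ 648 (mod 2449)
3^32 ≡ 648^2 = 419904 ≡ 1125 (mod 2449)
3^64 ≡ 1125^2 = 1265625 ≡ 1941 (mod 2449)
3^128 ≡ 1941^2 = 3767481 ≡ 919 (mod 2449)
3^256 ≡ 919^2 = 844561 ≡ 2105 (mod 2449)
3^512 ≡ 2105^2 = 4431025 ≡ 784 (mod 2449)
3^1024 ≡ 784^2 = 614656 ≡ 2406 (mod 2449)
3^2048 ≡ 2406^2 = 5788836 ≡ 1849 (mod 2449)
2448 = 2048 + 256 + 128 + 16 in binary powers of 2.
So 3^2448 ≡ 1849 · 2105 · 919 · 648 ≡ 283 (mod 2449).
Since 283 ≠ 1, base 3 is a Fermat witness: 2449 is composite.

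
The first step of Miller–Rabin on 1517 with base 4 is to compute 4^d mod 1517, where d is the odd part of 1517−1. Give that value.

1517 − 1 = 1516 = 2^2 · 379, so d = 379.
4^1 ≡ 4 (mod 1517)
4^2 ≡ 4^2 = 16 ≡ 16 (mod 1517)
4^4 ≡ 16^2 = 256 ≡ 256 (mod 1517)
4^8 ≡ 256^2 = 65536 ≡ 305 (mod 1517)
4^16 ≡ 305^2 = 93025 ≡ 488 (mod 1517)
4^32 ≡ 488^2 = 238144 ≡ 1492 (mod 1517)
4^64 ≡ 1492^2 = 2226064 ≡ 625 (mod 1517)
4^128 ≡ 625^2 = 390625 ≡ 756 (mod 1517)
4^256 ≡ 756^2 = 571536 ≡ 1144 (mod 1517)
379 = 256 + 64 + 32 + 16 + 8 + 2 + 1 in binary powers of 2.
So 4^379 ≡ 1144 · 625 · 1492 · 488 · 305 · 16 · 4 ≡ 892 (mod 1517).
Squaring chain: 892 → 756; never reaches −1, so base 4 is a Miller–Rabin witness that 1517 is composite.

892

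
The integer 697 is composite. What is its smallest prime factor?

697 is odd.
Digit sum 22, not divisible by 3.
Ends in 7: not divisible by 5.
7: 697 = 7·99 + 4
11: 697 = 11·63 + 4
13: 697 = 13·53 + 8
17: 697 = 17·41

17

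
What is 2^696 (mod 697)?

18

2^1 ≡ 2 (mod 697)
2^2 ≡ 2^2 = 4 ≡ 4 (mod 697)
2^4 ≡ 4^2 = 16 ≡ 16 (mod 697)
2^8 ≡ 16^2 = 256 ≡ 256 (mod 697)
2^16 ≡ 256^2 = 65536 ≡ 18 (mod 697)
2^32 ≡ 18^2 = 324 ≡ 324 (mod 697)
2^64 ≡ 324^2 = 104976 ≡ 426 (mod 697)
2^128 ≡ 426^2 = 181476 ≡ 256 (mod 697)
2^256 ≡ 256^2 = 65536 ≡ 18 (mod 697)
2^512 ≡ 18^2 = 324 ≡ 324 (mod 697)
696 = 512 + 128 + 32 + 16 + 8 in binary powers of 2.
So 2^696 ≡ 324 · 256 · 324 · 18 · 256 ≡ 18 (mod 697).
Since 18 ≠ 1, base 2 is a Fermat witness: 697 is composite.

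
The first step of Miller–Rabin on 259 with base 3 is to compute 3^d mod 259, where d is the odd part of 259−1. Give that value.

27

259 − 1 = 258 = 2^1 · 129, so d = 129.
3^1 ≡ 3 (mod 259)
3^2 ≡ 3^2 = 9 ≡ 9 (mod 259)
3^4 ≡ 9^2 = 81 ≡ 81 (mod 259)
3^8 ≡ 81^2 = 6561 ≡ 86 (mod 259)
3^16 ≡ 86^2 = 7396 ≡ 144 (mod 259)
3^32 ≡ 144^2 = 20736 ≡ 16 (mod 259)
3^64 ≡ 16^2 = 256 ≡ 256 (mod 259)
3^128 ≡ 256^2 = 65536 ≡ 9 (mod 259)
129 = 128 + 1 in binary powers of 2.
So 3^129 ≡ 9 · 3 ≡ 27 (mod 259).
Squaring chain: 27; never reaches −1, so base 3 is a Miller–Rabin witness that 259 is composite.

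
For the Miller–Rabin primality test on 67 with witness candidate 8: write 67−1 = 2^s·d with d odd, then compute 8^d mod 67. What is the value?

66

67 − 1 = 66 = 2^1 · 33, so d = 33.
8^1 ≡ 8 (mod 67)
8^2 ≡ 8^2 = 64 ≡ 64 (mod 67)
8^4 ≡ 64^2 = 4096 ≡ 9 (mod 67)
8^8 ≡ 9^2 = 81 ≡ 14 (mod 67)
8^16 ≡ 14^2 = 196 ≡ 62 (mod 67)
8^32 ≡ 62^2 = 3844 ≡ 25 (mod 67)
33 = 32 + 1 in binary powers of 2.
So 8^33 ≡ 25 · 8 ≡ 66 (mod 67).
Since 8^d ≡ 66 (mod 67), base 8 does not prove 67 composite.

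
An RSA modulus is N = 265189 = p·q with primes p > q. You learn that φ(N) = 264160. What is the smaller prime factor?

φ(n) = (p−1)(q−1) = n − (p+q) + 1, so p + q = 265189 − 264160 + 1 = 1030.
p and q are the roots of t² − 1030t + 265189 = 0.
Discriminant: 1030² − 4·265189 = 1060900 − 1060756 = 144; √144 = 12.
q = (1030 − 12)/2 = 509, p = (1030 + 12)/2 = 521.
Check: 509 · 521 = 265189.

509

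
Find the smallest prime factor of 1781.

1781 is odd.
Digit sum 17, not divisible by 3.
Ends in 1: not divisible by 5.
7: 1781 = 7·254 + 3
11: 1781 = 11·161 + 10
13: 1781 = 13·137

13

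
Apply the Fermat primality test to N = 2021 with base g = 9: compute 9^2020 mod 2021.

9^1 ≡ 9 (mod 2021)
9^2 ≡ 9^2 = 81 ≡ 81 (mod 2021)
9^4 ≡ 81^2 = 6561 ≡ 498 (mod 2021)
9^8 ≡ 498^2 = 248004 ≡ 1442 (mod 2021)
9^16 ≡ 1442^2 = 2079364 ≡ 1776 (mod 2021)
9^32 ≡ 1776^2 = 3154176 ≡ 1416 (mod 2021)
9^64 ≡ 1416^2 = 2005056 ≡ 224 (mod 2021)
9^128 ≡ 224^2 = 50176 ≡ 1672 (mod 2021)
9^256 ≡ 1672^2 = 2795584 ≡ 541 (mod 2021)
9^512 ≡ 541^2 = 292681 ≡ 1657 (mod 2021)
9^1024 ≡ 1657^2 = 2745649 ≡ 1131 (mod 2021)
2020 = 1024 + 512 + 256 + 128 + 64 + 32 + 4 in binary powers of 2.
So 9^2020 ≡ 1131 · 1657 · 541 · 1672 · 224 · 1416 · 498 ≡ 1358 (mod 2021).
Since 1358 ≠ 1, base 9 is a Fermat witness: 2021 is composite.

1358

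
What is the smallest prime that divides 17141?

17141 is odd.
Digit sum 14, not divisible by 3.
Ends in 1: not divisible by 5.
7: 17141 = 7·2448 + 5
11: 17141 = 11·1558 + 3
13: 17141 = 13·1318 + 7
17: 17141 = 17·1008 + 5
19: 17141 = 19·902 + 3
23: 17141 = 23·745 + 6
29: 17141 = 29·591 + 2
31: 17141 = 31·552 + 29
37: 17141 = 37·463 + 10
41: 17141 = 41·418 + 3
43: 17141 = 43·398 + 27
47: 17141 = 47·364 + 33
53: 17141 = 53·323 + 22
59: 17141 = 59·290 + 31
61: 17141 = 61·281

61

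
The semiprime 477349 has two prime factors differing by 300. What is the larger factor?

857

Since p = q + 300, we have 477349 = q(q + 300), so q² + 300q − 477349 = 0.
Discriminant: 300² + 4·477349 = 90000 + 1909396 = 1999396; √1999396 = 1414.
q = (−300 + 1414)/2 = 557, and p = q + 300 = 857.
Check: 557 · 857 = 477349.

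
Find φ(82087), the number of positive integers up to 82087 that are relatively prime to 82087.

Factor: 82087 = 23 · 43 · 83.
φ(82087) = (23−1) · (43−1) · (83−1) = 22 · 42 · 82 = 75768.

75768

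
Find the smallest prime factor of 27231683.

97

27231683 is odd.
Digit sum 32, not divisible by 3.
Ends in 3: not divisible by 5.
7: 27231683 = 7·3890240 + 3
11: 27231683 = 11·2475607 + 6
13: 27231683 = 13·2094744 + 11
17: 27231683 = 17·1601863 + 12
19: 27231683 = 19·1433246 + 9
23: 27231683 = 23·1183986 + 5
29: 27231683 = 29·939023 + 16
31: 27231683 = 31·878441 + 12
37: 27231683 = 37·735991 + 16
41: 27231683 = 41·664187 + 16
43: 27231683 = 43·633294 + 41
47: 27231683 = 47·579397 + 24
53: 27231683 = 53·513805 + 18
59: 27231683 = 59·461553 + 56
61: 27231683 = 61·446421 + 2
67: 27231683 = 67·406443 + 2
71: 27231683 = 71·383544 + 59
73: 27231683 = 73·373036 + 55
79: 27231683 = 79·344704 + 67
83: 27231683 = 83·328092 + 47
89: 27231683 = 89·305973 + 86
97: 27231683 = 97·280739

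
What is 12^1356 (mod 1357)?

1130

12^1 ≡ 12 (mod 1357)
12^2 ≡ 12^2 = 144 ≡ 144 (mod 1357)
12^4 ≡ 144^2 = 20736 ≡ 381 (mod 1357)
12^8 ≡ 381^2 = 145161 ≡ 1319 (mod 1357)
12^16 ≡ 1319^2 = 1739761 ≡ 87 (mod 1357)
12^32 ≡ 87^2 = 7569 ≡ 784 (mod 1357)
12^64 ≡ 784^2 = 614656 ≡ 1292 (mod 1357)
12^128 ≡ 1292^2 = 1669264 ≡ 154 (mod 1357)
12^256 ≡ 154^2 = 23716 ≡ 647 (mod 1357)
12^512 ≡ 647^2 = 418609 ≡ 653 (mod 1357)
12^1024 ≡ 653^2 = 426409 ≡ 311 (mod 1357)
1356 = 1024 + 256 + 64 + 8 + 4 in binary powers of 2.
So 12^1356 ≡ 311 · 647 · 1292 · 1319 · 381 ≡ 1130 (mod 1357).
Since 1130 ≠ 1, base 12 is a Fermat witness: 1357 is composite.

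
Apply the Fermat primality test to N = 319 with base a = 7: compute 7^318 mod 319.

53

7^1 ≡ 7 (mod 319)
7^2 ≡ 7^2 = 49 ≡ 49 (mod 319)
7^4 ≡ 49^2 = 2401 ≡ 168 (mod 319)
7^8 ≡ 168^2 = 28224 ≡ 152 (mod 319)
7^16 ≡ 152^2 = 23104 ≡ 136 (mod 319)
7^32 ≡ 136^2 = 18496 ≡ 313 (mod 319)
7^64 ≡ 313^2 = 97969 ≡ 36 (mod 319)
7^128 ≡ 36^2 = 1296 ≡ 20 (mod 319)
7^256 ≡ 20^2 = 400 ≡ 81 (mod 319)
318 = 256 + 32 + 16 + 8 + 4 + 2 in binary powers of 2.
So 7^318 ≡ 81 · 313 · 136 · 152 · 168 · 49 ≡ 53 (mod 319).
Since 53 ≠ 1, base 7 is a Fermat witness: 319 is composite.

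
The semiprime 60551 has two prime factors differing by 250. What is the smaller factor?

Since p = q + 250, we have 60551 = q(q + 250), so q² + 250q − 60551 = 0.
Discriminant: 250² + 4·60551 = 62500 + 242204 = 304704; √304704 = 552.
q = (−250 + 552)/2 = 151, and p = q + 250 = 401.
Check: 151 · 401 = 60551.

151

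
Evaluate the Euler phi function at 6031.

5832

Factor: 6031 = 37 · 163.
φ(6031) = (37−1) · (163−1) = 36 · 162 = 5832.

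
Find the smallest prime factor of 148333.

19

148333 is odd.
Digit sum 22, not divisible by 3.
Ends in 3: not divisible by 5.
7: 148333 = 7·21190 + 3
11: 148333 = 11·13484 + 9
13: 148333 = 13·11410 + 3
17: 148333 = 17·8725 + 8
19: 148333 = 19·7807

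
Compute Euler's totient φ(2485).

Factor: 2485 = 5 · 7 · 71.
φ(2485) = (5−1) · (7−1) · (71−1) = 4 · 6 · 70 = 1680.

1680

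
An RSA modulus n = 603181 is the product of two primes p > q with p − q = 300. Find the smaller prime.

Since p = q + 300, we have 603181 = q(q + 300), so q² + 300q − 603181 = 0.
Discriminant: 300² + 4·603181 = 90000 + 2412724 = 2502724; √2502724 = 1582.
q = (−300 + 1582)/2 = 641, and p = q + 300 = 941.
Check: 641 · 941 = 603181.

641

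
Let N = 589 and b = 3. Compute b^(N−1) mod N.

3^1 ≡ 3 (mod 589)
3^2 ≡ 3^2 = 9 ≡ 9 (mod 589)
3^4 ≡ 9^2 = 81 ≡ 81 (mod 589)
3^8 ≡ 81^2 = 6561 ≡ 82 (mod 589)
3^16 ≡ 82^2 = 6724 ≡ 245 (mod 589)
3^32 ≡ 245^2 = 60025 ≡ 536 (mod 589)
3^64 ≡ 536^2 = 287296 ≡ 453 (mod 589)
3^128 ≡ 453^2 = 205209 ≡ 237 (mod 589)
3^256 ≡ 237^2 = 56169 ≡ 214 (mod 589)
3^512 ≡ 214^2 = 45796 ≡ 443 (mod 589)
588 = 512 + 64 + 8 + 4 in binary powers of 2.
So 3^588 ≡ 443 · 453 · 82 · 81 ≡ 562 (mod 589).
Since 562 ≠ 1, base 3 is a Fermat witness: 589 is composite.

562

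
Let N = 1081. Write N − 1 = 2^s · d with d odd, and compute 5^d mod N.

608

1081 − 1 = 1080 = 2^3 · 135, so d = 135.
5^1 ≡ 5 (mod 1081)
5^2 ≡ 5^2 = 25 ≡ 25 (mod 1081)
5^4 ≡ 25^2 = 625 ≡ 625 (mod 1081)
5^8 ≡ 625^2 = 390625 ≡ 384 (mod 1081)
5^16 ≡ 384^2 = 147456 ≡ 440 (mod 1081)
5^32 ≡ 440^2 = 193600 ≡ 101 (mod 1081)
5^64 ≡ 101^2 = 10201 ≡ 472 (mod 1081)
5^128 ≡ 472^2 = 222784 ≡ 98 (mod 1081)
135 = 128 + 4 + 2 + 1 in binary powers of 2.
So 5^135 ≡ 98 · 625 · 25 · 5 ≡ 608 (mod 1081).
Squaring chain: 608 → 1043 → 363; never reaches −1, so base 5 is a Miller–Rabin witness that 1081 is composite.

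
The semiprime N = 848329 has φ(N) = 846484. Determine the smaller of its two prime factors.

φ(n) = (p−1)(q−1) = n − (p+q) + 1, so p + q = 848329 − 846484 + 1 = 1846.
p and q are the roots of t² − 1846t + 848329 = 0.
Discriminant: 1846² − 4·848329 = 3407716 − 3393316 = 14400; √14400 = 120.
q = (1846 − 120)/2 = 863, p = (1846 + 120)/2 = 983.
Check: 863 · 983 = 848329.

863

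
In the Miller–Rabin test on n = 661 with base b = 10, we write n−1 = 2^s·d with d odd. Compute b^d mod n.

661 − 1 = 660 = 2^2 · 165, so d = 165.
10^1 ≡ 10 (mod 661)
10^2 ≡ 10^2 = 100 ≡ 100 (mod 661)
10^4 ≡ 100^2 = 10000 ≡ 85 (mod 661)
10^8 ≡ 85^2 = 7225 ≡ 615 (mod 661)
10^16 ≡ 615^2 = 378225 ≡ 133 (mod 661)
10^32 ≡ 133^2 = 17689 ≡ 503 (mod 661)
10^64 ≡ 503^2 = 253009 ≡ 507 (mod 661)
10^128 ≡ 507^2 = 257049 ≡ 581 (mod 661)
165 = 128 + 32 + 4 + 1 in binary powers of 2.
So 10^165 ≡ 581 · 503 · 85 · 10 ≡ 106 (mod 661).
Squaring chain: 106 → 660; reaches −1, so base 10 does not prove 661 composite.

106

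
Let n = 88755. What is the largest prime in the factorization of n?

88755 = 3 · 29585
29585 = 5 · 5917
5917 = 61 · 97
97 is prime.
So 88755 = 3 · 5 · 61 · 97; the largest prime factor is 97.

97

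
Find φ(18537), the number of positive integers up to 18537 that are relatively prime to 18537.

Factor: 18537 = 3 · 37 · 167.
φ(18537) = (3−1) · (37−1) · (167−1) = 2 · 36 · 166 = 11952.

11952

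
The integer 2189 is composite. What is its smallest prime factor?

2189 is odd.
Digit sum 20, not divisible by 3.
Ends in 9: not divisible by 5.
7: 2189 = 7·312 + 5
11: 2189 = 11·199

11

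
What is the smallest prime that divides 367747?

367747 is odd.
Digit sum 34, not divisible by 3.
Ends in 7: not divisible by 5.
7: 367747 = 7·52535 + 2
11: 367747 = 11·33431 + 6
13: 367747 = 13·28288 + 3
17: 367747 = 17·21632 + 3
19: 367747 = 19·19355 + 2
23: 367747 = 23·15989

23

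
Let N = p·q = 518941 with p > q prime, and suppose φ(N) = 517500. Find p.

751

φ(n) = (p−1)(q−1) = n − (p+q) + 1, so p + q = 518941 − 517500 + 1 = 1442.
p and q are the roots of t² − 1442t + 518941 = 0.
Discriminant: 1442² − 4·518941 = 2079364 − 2075764 = 3600; √3600 = 60.
q = (1442 − 60)/2 = 691, p = (1442 + 60)/2 = 751.
Check: 691 · 751 = 518941.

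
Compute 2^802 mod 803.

2^1 ≡ 2 (mod 803)
2^2 ≡ 2^2 = 4 ≡ 4 (mod 803)
2^4 ≡ 4^2 = 16 ≡ 16 (mod 803)
2^8 ≡ 16^2 = 256 ≡ 256 (mod 803)
2^16 ≡ 256^2 = 65536 ≡ 493 (mod 803)
2^32 ≡ 493^2 = 243049 ≡ 543 (mod 803)
2^64 ≡ 543^2 = 294849 ≡ 148 (mod 803)
2^128 ≡ 148^2 = 21904 ≡ 223 (mod 803)
2^256 ≡ 223^2 = 49729 ≡ 746 (mod 803)
2^512 ≡ 746^2 = 556516 ≡ 37 (mod 803)
802 = 512 + 256 + 32 + 2 in binary powers of 2.
So 2^802 ≡ 37 · 746 · 543 · 4 ≡ 367 (mod 803).
Since 367 ≠ 1, base 2 is a Fermat witness: 803 is composite.

367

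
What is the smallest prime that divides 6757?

6757 is odd.
Digit sum 25, not divisible by 3.
Ends in 7: not divisible by 5.
7: 6757 = 7·965 + 2
11: 6757 = 11·614 + 3
13: 6757 = 13·519 + 10
17: 6757 = 17·397 + 8
19: 6757 = 19·355 + 12
23: 6757 = 23·293 + 18
29: 6757 = 29·233

29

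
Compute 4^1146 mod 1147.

1120

4^1 ≡ 4 (mod 1147)
4^2 ≡ 4^2 = 16 ≡ 16 (mod 1147)
4^4 ≡ 16^2 = 256 ≡ 256 (mod 1147)
4^8 ≡ 256^2 = 65536 ≡ 157 (mod 1147)
4^16 ≡ 157^2 = 24649 ≡ 562 (mod 1147)
4^32 ≡ 562^2 = 315844 ≡ 419 (mod 1147)
4^64 ≡ 419^2 = 175561 ≡ 70 (mod 1147)
4^128 ≡ 70^2 = 4900 ≡ 312 (mod 1147)
4^256 ≡ 312^2 = 97344 ≡ 996 (mod 1147)
4^512 ≡ 996^2 = 992016 ≡ 1008 (mod 1147)
4^1024 ≡ 1008^2 = 1016064 ≡ 969 (mod 1147)
1146 = 1024 + 64 + 32 + 16 + 8 + 2 in binary powers of 2.
So 4^1146 ≡ 969 · 70 · 419 · 562 · 157 · 16 ≡ 1120 (mod 1147).
Since 1120 ≠ 1, base 4 is a Fermat witness: 1147 is composite.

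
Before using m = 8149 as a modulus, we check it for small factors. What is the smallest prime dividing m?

8149 is odd.
Digit sum 22, not divisible by 3.
Ends in 9: not divisible by 5.
7: 8149 = 7·1164 + 1
11: 8149 = 11·740 + 9
13: 8149 = 13·626 + 11
17: 8149 = 17·479 + 6
19: 8149 = 19·428 + 17
23: 8149 = 23·354 + 7
29: 8149 = 29·281

29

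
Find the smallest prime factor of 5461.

43

5461 is odd.
Digit sum 16, not divisible by 3.
Ends in 1: not divisible by 5.
7: 5461 = 7·780 + 1
11: 5461 = 11·496 + 5
13: 5461 = 13·420 + 1
17: 5461 = 17·321 + 4
19: 5461 = 19·287 + 8
23: 5461 = 23·237 + 10
29: 5461 = 29·188 + 9
31: 5461 = 31·176 + 5
37: 5461 = 37·147 + 22
41: 5461 = 41·133 + 8
43: 5461 = 43·127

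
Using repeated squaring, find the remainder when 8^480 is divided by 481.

1

8^1 ≡ 8 (mod 481)
8^2 ≡ 8^2 = 64 ≡ 64 (mod 481)
8^4 ≡ 64^2 = 4096 ≡ 248 (mod 481)
8^8 ≡ 248^2 = 61504 ≡ 417 (mod 481)
8^16 ≡ 417^2 = 173889 ≡ 248 (mod 481)
8^32 ≡ 248^2 = 61504 ≡ 417 (mod 481)
8^64 ≡ 417^2 = 173889 ≡ 248 (mod 481)
8^128 ≡ 248^2 = 61504 ≡ 417 (mod 481)
8^256 ≡ 417^2 = 173889 ≡ 248 (mod 481)
480 = 256 + 128 + 64 + 32 in binary powers of 2.
So 8^480 ≡ 248 · 417 · 248 · 417 ≡ 1 (mod 481).
Since the result is 1, base 8 gives no evidence that 481 is composite.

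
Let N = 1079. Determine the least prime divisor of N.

1079 is odd.
Digit sum 17, not divisible by 3.
Ends in 9: not divisible by 5.
7: 1079 = 7·154 + 1
11: 1079 = 11·98 + 1
13: 1079 = 13·83

13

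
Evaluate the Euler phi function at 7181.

Factor: 7181 = 43 · 167.
φ(7181) = (43−1) · (167−1) = 42 · 166 = 6972.

6972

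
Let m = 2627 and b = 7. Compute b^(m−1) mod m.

774

7^1 ≡ 7 (mod 2627)
7^2 ≡ 7^2 = 49 ≡ 49 (mod 2627)
7^4 ≡ 49^2 = 2401 ≡ 2401 (mod 2627)
7^8 ≡ 2401^2 = 5764801 ≡ 1163 (mod 2627)
7^16 ≡ 1163^2 = 1352569 ≡ 2291 (mod 2627)
7^32 ≡ 2291^2 = 5248681 ≡ 2562 (mod 2627)
7^64 ≡ 2562^2 = 6563844 ≡ 1598 (mod 2627)
7^128 ≡ 1598^2 = 2553604 ≡ 160 (mod 2627)
7^256 ≡ 160^2 = 25600 ≡ 1957 (mod 2627)
7^512 ≡ 1957^2 = 3829849 ≡ 2310 (mod 2627)
7^1024 ≡ 2310^2 = 5336100 ≡ 663 (mod 2627)
7^2048 ≡ 663^2 = 439569 ≡ 860 (mod 2627)
2626 = 2048 + 512 + 64 + 2 in binary powers of 2.
So 7^2626 ≡ 860 · 2310 · 1598 · 49 ≡ 774 (mod 2627).
Since 774 ≠ 1, base 7 is a Fermat witness: 2627 is composite.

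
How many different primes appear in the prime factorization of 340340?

340340 = 2^2 · 85085
85085 = 5 · 17017
17017 = 7 · 2431
2431 = 11 · 221
221 = 13 · 17
340340 = 2^2 · 5 · 7 · 11 · 13 · 17, which has 6 distinct prime factors.

6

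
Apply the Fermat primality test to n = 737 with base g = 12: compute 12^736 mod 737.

639

12^1 ≡ 12 (mod 737)
12^2 ≡ 12^2 = 144 ≡ 144 (mod 737)
12^4 ≡ 144^2 = 20736 ≡ 100 (mod 737)
12^8 ≡ 100^2 = 10000 ≡ 419 (mod 737)
12^16 ≡ 419^2 = 175561 ≡ 155 (mod 737)
12^32 ≡ 155^2 = 24025 ≡ 441 (mod 737)
12^64 ≡ 441^2 = 194481 ≡ 650 (mod 737)
12^128 ≡ 650^2 = 422500 ≡ 199 (mod 737)
12^256 ≡ 199^2 = 39601 ≡ 540 (mod 737)
12^512 ≡ 540^2 = 291600 ≡ 485 (mod 737)
736 = 512 + 128 + 64 + 32 in binary powers of 2.
So 12^736 ≡ 485 · 199 · 650 · 441 ≡ 639 (mod 737).
Since 639 ≠ 1, base 12 is a Fermat witness: 737 is composite.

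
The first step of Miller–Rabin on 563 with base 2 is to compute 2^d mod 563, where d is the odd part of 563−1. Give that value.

562

563 − 1 = 562 = 2^1 · 281, so d = 281.
2^1 ≡ 2 (mod 563)
2^2 ≡ 2^2 = 4 ≡ 4 (mod 563)
2^4 ≡ 4^2 = 16 ≡ 16 (mod 563)
2^8 ≡ 16^2 = 256 ≡ 256 (mod 563)
2^16 ≡ 256^2 = 65536 ≡ 228 (mod 563)
2^32 ≡ 228^2 = 51984 ≡ 188 (mod 563)
2^64 ≡ 188^2 = 35344 ≡ 438 (mod 563)
2^128 ≡ 438^2 = 191844 ≡ 424 (mod 563)
2^256 ≡ 424^2 = 179776 ≡ 179 (mod 563)
281 = 256 + 16 + 8 + 1 in binary powers of 2.
So 2^281 ≡ 179 · 228 · 256 · 2 ≡ 562 (mod 563).
Since 2^d ≡ 562 (mod 563), base 2 does not prove 563 composite.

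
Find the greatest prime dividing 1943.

67

1943 = 29 · 67
67 is prime.
So 1943 = 29 · 67; the largest prime factor is 67.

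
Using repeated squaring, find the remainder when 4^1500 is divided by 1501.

4^1 ≡ 4 (mod 1501)
4^2 ≡ 4^2 = 16 ≡ 16 (mod 1501)
4^4 ≡ 16^2 = 256 ≡ 256 (mod 1501)
4^8 ≡ 256^2 = 65536 ≡ 993 (mod 1501)
4^16 ≡ 993^2 = 986049 ≡ 1393 (mod 1501)
4^32 ≡ 1393^2 = 1940449 ≡ 1157 (mod 1501)
4^64 ≡ 1157^2 = 1338649 ≡ 1258 (mod 1501)
4^128 ≡ 1258^2 = 1582564 ≡ 510 (mod 1501)
4^256 ≡ 510^2 = 260100 ≡ 427 (mod 1501)
4^512 ≡ 427^2 = 182329 ≡ 708 (mod 1501)
4^1024 ≡ 708^2 = 501264 ≡ 1431 (mod 1501)
1500 = 1024 + 256 + 128 + 64 + 16 + 8 + 4 in binary powers of 2.
So 4^1500 ≡ 1431 · 427 · 510 · 1258 · 1393 · 993 · 256 ≡ 1037 (mod 1501).
Since 1037 ≠ 1, base 4 is a Fermat witness: 1501 is composite.

1037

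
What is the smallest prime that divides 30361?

30361 is odd.
Digit sum 13, not divisible by 3.
Ends in 1: not divisible by 5.
7: 30361 = 7·4337 + 2
11: 30361 = 11·2760 + 1
13: 30361 = 13·2335 + 6
17: 30361 = 17·1785 + 16
19: 30361 = 19·1597 + 18
23: 30361 = 23·1320 + 1
29: 30361 = 29·1046 + 27
31: 30361 = 31·979 + 12
37: 30361 = 37·820 + 21
41: 30361 = 41·740 + 21
43: 30361 = 43·706 + 3
47: 30361 = 47·645 + 46
53: 30361 = 53·572 + 45
59: 30361 = 59·514 + 35
61: 30361 = 61·497 + 44
67: 30361 = 67·453 + 10
71: 30361 = 71·427 + 44
73: 30361 = 73·415 + 66
79: 30361 = 79·384 + 25
83: 30361 = 83·365 + 66
89: 30361 = 89·341 + 12
97: 30361 = 97·313

97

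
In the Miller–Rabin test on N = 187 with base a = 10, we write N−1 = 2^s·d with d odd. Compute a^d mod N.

187 − 1 = 186 = 2^1 · 93, so d = 93.
10^1 ≡ 10 (mod 187)
10^2 ≡ 10^2 = 100 ≡ 100 (mod 187)
10^4 ≡ 100^2 = 10000 ≡ 89 (mod 187)
10^8 ≡ 89^2 = 7921 ≡ 67 (mod 187)
10^16 ≡ 67^2 = 4489 ≡ 1 (mod 187)
10^32 ≡ 1^2 = 1 ≡ 1 (mod 187)
10^64 ≡ 1^2 = 1 ≡ 1 (mod 187)
93 = 64 + 16 + 8 + 4 + 1 in binary powers of 2.
So 10^93 ≡ 1 · 1 · 67 · 89 · 10 ≡ 164 (mod 187).
Squaring chain: 164; never reaches −1, so base 10 is a Miller–Rabin witness that 187 is composite.

164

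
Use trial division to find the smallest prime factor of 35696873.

97

35696873 is odd.
Digit sum 47, not divisible by 3.
Ends in 3: not divisible by 5.
7: 35696873 = 7·5099553 + 2
11: 35696873 = 11·3245170 + 3
13: 35696873 = 13·2745913 + 4
17: 35696873 = 17·2099816 + 1
19: 35696873 = 19·1878782 + 15
23: 35696873 = 23·1552037 + 22
29: 35696873 = 29·1230926 + 19
31: 35696873 = 31·1151512 + 1
37: 35696873 = 37·964780 + 13
41: 35696873 = 41·870655 + 18
43: 35696873 = 43·830159 + 36
47: 35696873 = 47·759507 + 44
53: 35696873 = 53·673525 + 48
59: 35696873 = 59·605031 + 44
61: 35696873 = 61·585194 + 39
67: 35696873 = 67·532789 + 10
71: 35696873 = 71·502772 + 61
73: 35696873 = 73·488998 + 19
79: 35696873 = 79·451859 + 12
83: 35696873 = 83·430082 + 67
89: 35696873 = 89·401088 + 41
97: 35696873 = 97·368009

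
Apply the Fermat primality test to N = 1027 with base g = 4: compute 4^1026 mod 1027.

144

4^1 ≡ 4 (mod 1027)
4^2 ≡ 4^2 = 16 ≡ 16 (mod 1027)
4^4 ≡ 16^2 = 256 ≡ 256 (mod 1027)
4^8 ≡ 256^2 = 65536 ≡ 835 (mod 1027)
4^16 ≡ 835^2 = 697225 ≡ 919 (mod 1027)
4^32 ≡ 919^2 = 844561 ≡ 367 (mod 1027)
4^64 ≡ 367^2 = 134689 ≡ 152 (mod 1027)
4^128 ≡ 152^2 = 23104 ≡ 510 (mod 1027)
4^256 ≡ 510^2 = 260100 ≡ 269 (mod 1027)
4^512 ≡ 269^2 = 72361 ≡ 471 (mod 1027)
4^1024 ≡ 471^2 = 221841 ≡ 9 (mod 1027)
1026 = 1024 + 2 in binary powers of 2.
So 4^1026 ≡ 9 · 16 ≡ 144 (mod 1027).
Since 144 ≠ 1, base 4 is a Fermat witness: 1027 is composite.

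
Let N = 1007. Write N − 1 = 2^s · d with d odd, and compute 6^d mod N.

1007 − 1 = 1006 = 2^1 · 503, so d = 503.
6^1 ≡ 6 (mod 1007)
6^2 ≡ 6^2 = 36 ≡ 36 (mod 1007)
6^4 ≡ 36^2 = 1296 ≡ 289 (mod 1007)
6^8 ≡ 289^2 = 83521 ≡ 947 (mod 1007)
6^16 ≡ 947^2 = 896809 ≡ 579 (mod 1007)
6^32 ≡ 579^2 = 335241 ≡ 917 (mod 1007)
6^64 ≡ 917^2 = 840889 ≡ 44 (mod 1007)
6^128 ≡ 44^2 = 1936 ≡ 929 (mod 1007)
6^256 ≡ 929^2 = 863041 ≡ 42 (mod 1007)
503 = 256 + 128 + 64 + 32 + 16 + 4 + 2 + 1 in binary powers of 2.
So 6^503 ≡ 42 · 929 · 44 · 917 · 579 · 289 · 36 · 6 ≡ 700 (mod 1007).
Squaring chain: 700; never reaches −1, so base 6 is a Miller–Rabin witness that 1007 is composite.

700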